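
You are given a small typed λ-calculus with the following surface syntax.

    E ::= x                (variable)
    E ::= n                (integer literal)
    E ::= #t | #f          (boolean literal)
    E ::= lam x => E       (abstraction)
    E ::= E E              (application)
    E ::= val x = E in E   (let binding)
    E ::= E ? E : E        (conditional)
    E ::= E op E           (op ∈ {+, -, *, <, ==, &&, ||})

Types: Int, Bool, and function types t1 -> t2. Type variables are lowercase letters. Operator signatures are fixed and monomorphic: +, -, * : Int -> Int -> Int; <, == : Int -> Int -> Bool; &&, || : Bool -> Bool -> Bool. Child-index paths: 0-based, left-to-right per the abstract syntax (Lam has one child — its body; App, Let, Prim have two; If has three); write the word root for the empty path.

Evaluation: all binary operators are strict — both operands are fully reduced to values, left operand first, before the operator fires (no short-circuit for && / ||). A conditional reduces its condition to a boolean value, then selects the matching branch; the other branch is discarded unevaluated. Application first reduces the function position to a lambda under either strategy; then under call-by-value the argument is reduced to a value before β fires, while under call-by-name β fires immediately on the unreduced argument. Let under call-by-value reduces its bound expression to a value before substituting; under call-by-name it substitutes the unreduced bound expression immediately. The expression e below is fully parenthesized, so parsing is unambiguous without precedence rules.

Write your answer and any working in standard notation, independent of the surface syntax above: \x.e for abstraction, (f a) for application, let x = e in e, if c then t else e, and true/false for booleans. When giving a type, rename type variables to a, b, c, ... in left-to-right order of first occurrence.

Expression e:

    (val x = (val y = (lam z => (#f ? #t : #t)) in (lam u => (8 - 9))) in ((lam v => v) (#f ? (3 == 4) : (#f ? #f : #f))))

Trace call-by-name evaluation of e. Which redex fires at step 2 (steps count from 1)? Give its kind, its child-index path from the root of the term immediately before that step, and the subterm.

Trace:
step 0: (let x = (let y = (\z.(if false then true else true)) in (\u.(8 - 9))) in ((\v.v) (if false then (3 == 4) else (if false then false else false))))
step 1: [let@root] ((\v.v) (if false then (3 == 4) else (if false then false else false)))
step 2: [beta@root] (if false then (3 == 4) else (if false then false else false))

Answer: beta at root : ((\v.v) (if false then (3 == 4) else (if false then false else false)))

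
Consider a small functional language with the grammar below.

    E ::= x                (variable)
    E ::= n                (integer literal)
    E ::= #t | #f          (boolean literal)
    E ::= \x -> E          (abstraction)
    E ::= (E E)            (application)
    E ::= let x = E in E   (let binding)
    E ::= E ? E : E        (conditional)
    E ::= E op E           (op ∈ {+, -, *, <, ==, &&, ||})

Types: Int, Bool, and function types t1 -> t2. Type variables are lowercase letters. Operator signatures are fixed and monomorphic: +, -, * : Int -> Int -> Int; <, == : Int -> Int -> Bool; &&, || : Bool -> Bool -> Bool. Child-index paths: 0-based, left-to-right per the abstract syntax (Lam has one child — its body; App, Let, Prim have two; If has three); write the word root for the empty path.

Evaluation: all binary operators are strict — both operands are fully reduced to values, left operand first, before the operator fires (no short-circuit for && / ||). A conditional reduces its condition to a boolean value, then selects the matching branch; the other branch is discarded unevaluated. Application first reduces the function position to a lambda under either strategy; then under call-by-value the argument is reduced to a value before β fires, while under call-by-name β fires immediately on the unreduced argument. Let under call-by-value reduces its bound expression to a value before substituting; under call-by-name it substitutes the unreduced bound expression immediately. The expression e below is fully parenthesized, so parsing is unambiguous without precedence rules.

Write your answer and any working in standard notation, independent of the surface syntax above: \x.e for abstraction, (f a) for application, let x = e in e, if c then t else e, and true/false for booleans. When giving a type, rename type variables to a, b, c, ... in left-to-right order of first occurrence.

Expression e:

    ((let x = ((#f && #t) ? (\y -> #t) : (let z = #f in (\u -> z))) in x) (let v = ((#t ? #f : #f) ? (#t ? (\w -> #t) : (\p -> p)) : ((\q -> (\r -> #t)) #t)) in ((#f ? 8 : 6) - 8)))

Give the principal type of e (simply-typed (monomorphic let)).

Answer: Bool

Derivation:
  unify Bool ~ Bool
  unify Bool ~ Bool
  unify Bool ~ Bool
\y._ : a -> Bool
let z : Bool
z : Bool
\u._ : b -> Bool
  unify a -> Bool ~ b -> Bool
  unify a ~ b
  unify Bool ~ Bool
let x : b -> Bool
x : b -> Bool
  unify Bool ~ Bool
  unify Bool ~ Bool
  unify Bool ~ Bool
  unify Bool ~ Bool
\w._ : c -> Bool
p : d
\p._ : d -> d
  unify c -> Bool ~ d -> d
  unify c ~ d
  unify Bool ~ d
\r._ : f -> Bool
\q._ : e -> f -> Bool
  unify e -> f -> Bool ~ Bool -> g
  unify e ~ Bool
  unify f -> Bool ~ g
_ _ : f -> Bool
  unify Bool -> Bool ~ f -> Bool
  unify Bool ~ f
  unify Bool ~ Bool
let v : Bool -> Bool
  unify Bool ~ Bool
  unify Int ~ Int
  unify Int ~ Int
  unify Int ~ Int
  unify b -> Bool ~ Int -> h
  unify b ~ Int
  unify Bool ~ h
_ _ : Bool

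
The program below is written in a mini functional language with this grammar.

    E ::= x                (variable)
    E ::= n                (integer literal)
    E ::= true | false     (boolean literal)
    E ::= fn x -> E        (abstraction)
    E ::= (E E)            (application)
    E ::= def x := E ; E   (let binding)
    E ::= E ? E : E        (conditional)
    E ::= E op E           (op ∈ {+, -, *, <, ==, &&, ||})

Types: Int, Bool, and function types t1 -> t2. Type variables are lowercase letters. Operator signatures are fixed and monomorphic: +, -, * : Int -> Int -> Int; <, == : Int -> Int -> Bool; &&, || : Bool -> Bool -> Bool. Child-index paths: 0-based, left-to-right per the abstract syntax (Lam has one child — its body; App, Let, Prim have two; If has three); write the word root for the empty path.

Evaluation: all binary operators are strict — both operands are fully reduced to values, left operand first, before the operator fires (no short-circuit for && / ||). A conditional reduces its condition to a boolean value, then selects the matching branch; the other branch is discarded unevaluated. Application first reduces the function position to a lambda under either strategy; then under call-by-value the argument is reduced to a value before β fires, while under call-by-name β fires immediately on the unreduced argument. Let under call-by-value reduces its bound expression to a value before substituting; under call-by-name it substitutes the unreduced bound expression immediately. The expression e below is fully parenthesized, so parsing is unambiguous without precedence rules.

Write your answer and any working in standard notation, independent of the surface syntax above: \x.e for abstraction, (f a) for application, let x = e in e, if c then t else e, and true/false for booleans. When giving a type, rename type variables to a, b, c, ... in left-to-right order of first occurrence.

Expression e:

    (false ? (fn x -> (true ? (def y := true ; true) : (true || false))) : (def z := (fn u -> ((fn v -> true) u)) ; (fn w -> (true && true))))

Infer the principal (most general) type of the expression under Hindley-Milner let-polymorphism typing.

Answer: a -> Bool

Derivation:
  unify Bool ~ Bool
  unify Bool ~ Bool
let y : Bool
  unify Bool ~ Bool
  unify Bool ~ Bool
  unify Bool ~ Bool
\x._ : a -> Bool
\v._ : c -> Bool
u : b
  unify c -> Bool ~ b -> d
  unify c ~ b
  unify Bool ~ d
_ _ : Bool
\u._ : b -> Bool
let z : forall. b -> Bool
  unify Bool ~ Bool
  unify Bool ~ Bool
\w._ : e -> Bool
  unify a -> Bool ~ e -> Bool
  unify a ~ e
  unify Bool ~ Bool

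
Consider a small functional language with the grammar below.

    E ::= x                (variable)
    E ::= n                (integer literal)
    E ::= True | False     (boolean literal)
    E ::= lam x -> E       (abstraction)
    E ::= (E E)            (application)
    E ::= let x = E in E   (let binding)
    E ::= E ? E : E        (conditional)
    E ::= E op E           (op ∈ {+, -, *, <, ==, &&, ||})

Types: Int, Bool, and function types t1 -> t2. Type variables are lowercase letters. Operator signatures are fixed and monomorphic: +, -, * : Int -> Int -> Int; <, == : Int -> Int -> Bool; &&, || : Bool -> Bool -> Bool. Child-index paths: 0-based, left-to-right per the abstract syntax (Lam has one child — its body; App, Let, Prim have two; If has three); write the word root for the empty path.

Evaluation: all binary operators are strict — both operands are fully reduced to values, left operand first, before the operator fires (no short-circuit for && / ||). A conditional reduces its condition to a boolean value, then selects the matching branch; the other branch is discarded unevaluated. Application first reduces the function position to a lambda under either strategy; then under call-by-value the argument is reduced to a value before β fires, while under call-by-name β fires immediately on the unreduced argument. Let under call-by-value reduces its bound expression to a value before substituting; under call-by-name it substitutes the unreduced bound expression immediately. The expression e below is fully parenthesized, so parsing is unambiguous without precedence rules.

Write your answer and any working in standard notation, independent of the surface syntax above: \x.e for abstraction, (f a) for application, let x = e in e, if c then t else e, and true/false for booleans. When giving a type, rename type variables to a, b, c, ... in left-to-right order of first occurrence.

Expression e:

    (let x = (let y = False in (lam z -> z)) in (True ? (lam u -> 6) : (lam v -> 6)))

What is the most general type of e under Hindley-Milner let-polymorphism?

Answer: a -> Int

Trace:
let y : Bool
z : a
\z._ : a -> a
let x : forall. a -> a
  unify Bool ~ Bool
\u._ : b -> Int
\v._ : c -> Int
  unify b -> Int ~ c -> Int
  unify b ~ c
  unify Int ~ Int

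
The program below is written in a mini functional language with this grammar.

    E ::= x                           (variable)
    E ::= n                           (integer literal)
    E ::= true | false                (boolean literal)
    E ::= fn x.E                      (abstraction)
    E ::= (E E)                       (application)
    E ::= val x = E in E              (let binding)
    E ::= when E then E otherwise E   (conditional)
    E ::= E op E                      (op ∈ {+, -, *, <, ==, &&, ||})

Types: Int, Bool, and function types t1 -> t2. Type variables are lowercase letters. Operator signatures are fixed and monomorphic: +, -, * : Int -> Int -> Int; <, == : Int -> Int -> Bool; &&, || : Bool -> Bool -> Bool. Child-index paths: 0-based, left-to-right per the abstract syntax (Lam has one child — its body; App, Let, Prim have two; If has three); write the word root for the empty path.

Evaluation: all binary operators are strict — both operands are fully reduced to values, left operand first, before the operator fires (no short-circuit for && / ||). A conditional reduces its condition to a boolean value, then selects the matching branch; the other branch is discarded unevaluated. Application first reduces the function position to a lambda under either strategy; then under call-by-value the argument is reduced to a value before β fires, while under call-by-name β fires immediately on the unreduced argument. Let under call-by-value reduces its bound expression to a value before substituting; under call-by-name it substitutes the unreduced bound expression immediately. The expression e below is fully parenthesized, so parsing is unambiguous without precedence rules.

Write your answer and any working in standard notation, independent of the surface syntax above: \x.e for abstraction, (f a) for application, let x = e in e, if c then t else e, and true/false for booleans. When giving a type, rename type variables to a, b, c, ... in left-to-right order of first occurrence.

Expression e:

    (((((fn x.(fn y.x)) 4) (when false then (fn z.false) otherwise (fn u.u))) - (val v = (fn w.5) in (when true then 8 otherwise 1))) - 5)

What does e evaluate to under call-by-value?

Answer: -9

Working:
step 0: (((((\x.(\y.x)) 4) (if false then (\z.false) else (\u.u))) - (let v = (\w.5) in (if true then 8 else 1))) - 5)
step 1: [beta@0.0.0] ((((\y.4) (if false then (\z.false) else (\u.u))) - (let v = (\w.5) in (if true then 8 else 1))) - 5)
step 2: [if@0.0.1] ((((\y.4) (\u.u)) - (let v = (\w.5) in (if true then 8 else 1))) - 5)
step 3: [beta@0.0] ((4 - (let v = (\w.5) in (if true then 8 else 1))) - 5)
step 4: [let@0.1] ((4 - (if true then 8 else 1)) - 5)
step 5: [if@0.1] ((4 - 8) - 5)
step 6: [delta@0] (-4 - 5)
step 7: [delta@root] -9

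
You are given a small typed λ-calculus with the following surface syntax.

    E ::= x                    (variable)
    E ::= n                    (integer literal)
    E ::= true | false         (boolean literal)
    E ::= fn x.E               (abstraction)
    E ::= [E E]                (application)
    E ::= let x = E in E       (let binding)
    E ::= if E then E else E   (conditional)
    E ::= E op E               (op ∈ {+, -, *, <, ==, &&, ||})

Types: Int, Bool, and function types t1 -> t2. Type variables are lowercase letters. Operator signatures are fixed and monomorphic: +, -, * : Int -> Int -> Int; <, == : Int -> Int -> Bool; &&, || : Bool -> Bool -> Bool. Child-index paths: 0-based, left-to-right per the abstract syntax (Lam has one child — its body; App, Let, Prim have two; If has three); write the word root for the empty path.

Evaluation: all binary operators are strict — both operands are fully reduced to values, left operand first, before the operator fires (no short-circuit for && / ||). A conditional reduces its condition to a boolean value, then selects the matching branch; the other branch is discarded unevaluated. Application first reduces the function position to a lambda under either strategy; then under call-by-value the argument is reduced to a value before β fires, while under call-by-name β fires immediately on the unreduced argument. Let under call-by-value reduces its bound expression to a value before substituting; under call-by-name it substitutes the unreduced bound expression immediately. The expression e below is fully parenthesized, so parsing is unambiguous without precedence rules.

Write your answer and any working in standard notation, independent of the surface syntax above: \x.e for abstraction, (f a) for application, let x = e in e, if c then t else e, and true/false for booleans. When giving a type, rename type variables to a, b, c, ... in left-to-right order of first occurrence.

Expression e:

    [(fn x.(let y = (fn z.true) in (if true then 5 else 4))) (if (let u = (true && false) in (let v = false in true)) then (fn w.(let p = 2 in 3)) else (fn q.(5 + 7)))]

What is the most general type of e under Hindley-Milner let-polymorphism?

Answer: Int

Trace:
\z._ : b -> Bool
let y : forall. b -> Bool
  unify Bool ~ Bool
  unify Int ~ Int
\x._ : a -> Int
  unify Bool ~ Bool
  unify Bool ~ Bool
let u : Bool
let v : Bool
  unify Bool ~ Bool
let p : Int
\w._ : c -> Int
  unify Int ~ Int
  unify Int ~ Int
\q._ : d -> Int
  unify c -> Int ~ d -> Int
  unify c ~ d
  unify Int ~ Int
  unify a -> Int ~ (d -> Int) -> e
  unify a ~ d -> Int
  unify Int ~ e
_ _ : Int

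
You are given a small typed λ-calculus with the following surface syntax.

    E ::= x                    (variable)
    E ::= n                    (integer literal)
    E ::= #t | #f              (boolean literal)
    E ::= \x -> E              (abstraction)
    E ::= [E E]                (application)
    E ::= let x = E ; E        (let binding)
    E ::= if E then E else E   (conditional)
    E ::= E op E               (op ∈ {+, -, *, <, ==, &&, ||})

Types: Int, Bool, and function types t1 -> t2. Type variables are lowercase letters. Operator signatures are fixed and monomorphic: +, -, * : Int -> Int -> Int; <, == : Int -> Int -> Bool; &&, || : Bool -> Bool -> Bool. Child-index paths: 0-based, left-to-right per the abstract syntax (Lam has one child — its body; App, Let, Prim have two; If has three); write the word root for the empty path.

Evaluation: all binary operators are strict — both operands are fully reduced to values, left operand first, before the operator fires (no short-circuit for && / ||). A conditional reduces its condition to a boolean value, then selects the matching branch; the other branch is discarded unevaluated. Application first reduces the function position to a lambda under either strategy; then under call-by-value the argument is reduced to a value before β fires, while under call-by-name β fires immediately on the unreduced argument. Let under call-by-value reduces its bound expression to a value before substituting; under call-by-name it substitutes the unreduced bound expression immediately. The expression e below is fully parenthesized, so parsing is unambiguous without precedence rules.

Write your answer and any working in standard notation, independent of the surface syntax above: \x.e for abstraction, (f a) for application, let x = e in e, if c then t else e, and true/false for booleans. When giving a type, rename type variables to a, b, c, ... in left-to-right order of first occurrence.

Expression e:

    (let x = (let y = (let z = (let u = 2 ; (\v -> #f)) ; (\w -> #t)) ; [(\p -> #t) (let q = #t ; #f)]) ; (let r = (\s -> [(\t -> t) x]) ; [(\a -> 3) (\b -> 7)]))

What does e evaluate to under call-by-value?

Answer: 3

Working:
step 0: (let x = (let y = (let z = (let u = 2 in (\v.false)) in (\w.true)) in ((\p.true) (let q = true in false))) in (let r = (\s.((\t.t) x)) in ((\a.3) (\b.7))))
step 1: [let@0.0.0] (let x = (let y = (let z = (\v.false) in (\w.true)) in ((\p.true) (let q = true in false))) in (let r = (\s.((\t.t) x)) in ((\a.3) (\b.7))))
step 2: [let@0.0] (let x = (let y = (\w.true) in ((\p.true) (let q = true in false))) in (let r = (\s.((\t.t) x)) in ((\a.3) (\b.7))))
step 3: [let@0] (let x = ((\p.true) (let q = true in false)) in (let r = (\s.((\t.t) x)) in ((\a.3) (\b.7))))
step 4: [let@0.1] (let x = ((\p.true) false) in (let r = (\s.((\t.t) x)) in ((\a.3) (\b.7))))
step 5: [beta@0] (let x = true in (let r = (\s.((\t.t) x)) in ((\a.3) (\b.7))))
step 6: [let@root] (let r = (\s.((\t.t) true)) in ((\a.3) (\b.7)))
step 7: [let@root] ((\a.3) (\b.7))
step 8: [beta@root] 3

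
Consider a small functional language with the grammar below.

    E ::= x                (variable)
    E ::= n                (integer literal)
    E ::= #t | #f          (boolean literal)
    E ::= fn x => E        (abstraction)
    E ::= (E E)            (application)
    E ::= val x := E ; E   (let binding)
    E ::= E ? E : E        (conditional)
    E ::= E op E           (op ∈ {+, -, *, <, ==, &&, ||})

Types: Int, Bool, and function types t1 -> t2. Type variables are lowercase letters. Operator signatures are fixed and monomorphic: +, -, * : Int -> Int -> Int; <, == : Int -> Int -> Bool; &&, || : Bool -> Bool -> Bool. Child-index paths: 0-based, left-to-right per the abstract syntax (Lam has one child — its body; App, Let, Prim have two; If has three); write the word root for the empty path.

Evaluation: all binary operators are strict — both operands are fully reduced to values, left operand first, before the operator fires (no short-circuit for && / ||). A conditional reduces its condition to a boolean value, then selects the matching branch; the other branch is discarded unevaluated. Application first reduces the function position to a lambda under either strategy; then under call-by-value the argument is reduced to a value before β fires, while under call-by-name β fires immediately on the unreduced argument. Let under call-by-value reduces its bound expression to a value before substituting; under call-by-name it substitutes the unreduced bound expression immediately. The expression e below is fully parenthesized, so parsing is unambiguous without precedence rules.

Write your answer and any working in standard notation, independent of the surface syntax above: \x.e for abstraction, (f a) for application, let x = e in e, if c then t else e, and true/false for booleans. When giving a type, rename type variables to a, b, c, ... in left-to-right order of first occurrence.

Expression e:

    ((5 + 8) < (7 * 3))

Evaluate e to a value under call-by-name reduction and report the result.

Derivation:
step 0: ((5 + 8) < (7 * 3))
step 1: [delta@0] (13 < (7 * 3))
step 2: [delta@1] (13 < 21)
step 3: [delta@root] true

Answer: true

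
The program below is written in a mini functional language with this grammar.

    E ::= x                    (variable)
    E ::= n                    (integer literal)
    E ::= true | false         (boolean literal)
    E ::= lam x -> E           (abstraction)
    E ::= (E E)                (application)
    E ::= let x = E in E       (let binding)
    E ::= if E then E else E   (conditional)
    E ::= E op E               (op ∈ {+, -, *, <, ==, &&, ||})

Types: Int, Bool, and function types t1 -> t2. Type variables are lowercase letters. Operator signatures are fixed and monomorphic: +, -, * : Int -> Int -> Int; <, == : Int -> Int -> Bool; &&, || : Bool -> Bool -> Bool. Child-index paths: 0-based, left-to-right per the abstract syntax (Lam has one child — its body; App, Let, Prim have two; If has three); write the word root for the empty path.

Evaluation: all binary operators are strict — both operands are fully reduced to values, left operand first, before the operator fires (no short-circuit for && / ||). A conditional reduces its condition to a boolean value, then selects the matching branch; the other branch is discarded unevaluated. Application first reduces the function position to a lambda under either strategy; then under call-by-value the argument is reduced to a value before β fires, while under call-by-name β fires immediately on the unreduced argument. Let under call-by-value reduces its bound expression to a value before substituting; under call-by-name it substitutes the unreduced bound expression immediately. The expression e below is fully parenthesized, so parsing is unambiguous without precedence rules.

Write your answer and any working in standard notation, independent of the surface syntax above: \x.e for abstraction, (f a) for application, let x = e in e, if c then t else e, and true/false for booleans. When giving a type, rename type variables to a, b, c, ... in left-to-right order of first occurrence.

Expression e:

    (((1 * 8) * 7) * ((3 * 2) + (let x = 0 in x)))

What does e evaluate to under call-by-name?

Answer: 336

Trace:
step 0: (((1 * 8) * 7) * ((3 * 2) + (let x = 0 in x)))
step 1: [delta@0.0] ((8 * 7) * ((3 * 2) + (let x = 0 in x)))
step 2: [delta@0] (56 * ((3 * 2) + (let x = 0 in x)))
step 3: [delta@1.0] (56 * (6 + (let x = 0 in x)))
step 4: [let@1.1] (56 * (6 + 0))
step 5: [delta@1] (56 * 6)
step 6: [delta@root] 336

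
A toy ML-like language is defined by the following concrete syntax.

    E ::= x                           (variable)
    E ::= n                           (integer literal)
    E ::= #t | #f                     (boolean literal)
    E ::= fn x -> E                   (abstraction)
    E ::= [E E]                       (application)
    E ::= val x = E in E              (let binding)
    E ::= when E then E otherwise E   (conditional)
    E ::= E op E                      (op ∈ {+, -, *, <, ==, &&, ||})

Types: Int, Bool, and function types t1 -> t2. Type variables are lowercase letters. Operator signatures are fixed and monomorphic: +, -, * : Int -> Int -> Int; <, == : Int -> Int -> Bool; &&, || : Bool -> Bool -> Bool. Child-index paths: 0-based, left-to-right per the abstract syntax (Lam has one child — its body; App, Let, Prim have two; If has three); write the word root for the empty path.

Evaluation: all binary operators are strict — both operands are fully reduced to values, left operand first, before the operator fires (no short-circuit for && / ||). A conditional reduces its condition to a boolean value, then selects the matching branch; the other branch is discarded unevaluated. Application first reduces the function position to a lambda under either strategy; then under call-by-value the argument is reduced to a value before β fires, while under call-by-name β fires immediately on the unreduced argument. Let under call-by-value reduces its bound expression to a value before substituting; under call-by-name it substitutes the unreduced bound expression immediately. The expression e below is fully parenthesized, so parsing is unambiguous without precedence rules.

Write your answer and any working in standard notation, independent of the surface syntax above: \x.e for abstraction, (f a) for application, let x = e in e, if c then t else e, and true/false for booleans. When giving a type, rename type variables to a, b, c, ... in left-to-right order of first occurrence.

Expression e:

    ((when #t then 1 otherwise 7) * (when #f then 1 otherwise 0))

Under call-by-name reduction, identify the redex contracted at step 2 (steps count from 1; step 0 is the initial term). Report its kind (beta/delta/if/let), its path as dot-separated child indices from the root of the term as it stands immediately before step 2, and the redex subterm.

Derivation:
step 0: ((if true then 1 else 7) * (if false then 1 else 0))
step 1: [if@0] (1 * (if false then 1 else 0))
step 2: [if@1] (1 * 0)

Answer: if at 1 : (if false then 1 else 0)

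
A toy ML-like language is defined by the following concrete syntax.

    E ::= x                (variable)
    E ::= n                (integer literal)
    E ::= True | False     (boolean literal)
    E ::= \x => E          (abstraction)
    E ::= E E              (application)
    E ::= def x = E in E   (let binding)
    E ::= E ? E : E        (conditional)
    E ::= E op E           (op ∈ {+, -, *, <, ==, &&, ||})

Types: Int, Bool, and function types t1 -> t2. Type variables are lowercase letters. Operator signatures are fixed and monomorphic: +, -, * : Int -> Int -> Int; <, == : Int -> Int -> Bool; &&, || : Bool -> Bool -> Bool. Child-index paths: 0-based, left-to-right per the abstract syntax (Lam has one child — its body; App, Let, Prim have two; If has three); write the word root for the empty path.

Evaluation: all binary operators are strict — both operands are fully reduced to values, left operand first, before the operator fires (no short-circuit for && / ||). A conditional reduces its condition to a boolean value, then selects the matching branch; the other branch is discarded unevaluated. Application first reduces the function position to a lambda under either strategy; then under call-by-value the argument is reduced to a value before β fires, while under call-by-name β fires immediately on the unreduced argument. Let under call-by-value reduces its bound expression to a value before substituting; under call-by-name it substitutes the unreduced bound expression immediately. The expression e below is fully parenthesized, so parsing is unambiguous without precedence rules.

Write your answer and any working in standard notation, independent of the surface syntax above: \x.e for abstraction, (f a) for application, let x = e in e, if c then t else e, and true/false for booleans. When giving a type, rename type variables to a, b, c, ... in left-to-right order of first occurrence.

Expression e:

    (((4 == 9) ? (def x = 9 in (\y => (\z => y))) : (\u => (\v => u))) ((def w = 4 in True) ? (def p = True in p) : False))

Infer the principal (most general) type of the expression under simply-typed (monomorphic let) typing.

Answer: a -> Bool

Trace:
  unify Int ~ Int
  unify Int ~ Int
  unify Bool ~ Bool
let x : Int
y : a
\z._ : b -> a
\y._ : a -> b -> a
u : c
\v._ : d -> c
\u._ : c -> d -> c
  unify a -> b -> a ~ c -> d -> c
  unify a ~ c
  unify b -> c ~ d -> c
  unify b ~ d
  unify c ~ c
let w : Int
  unify Bool ~ Bool
let p : Bool
p : Bool
  unify Bool ~ Bool
  unify c -> d -> c ~ Bool -> e
  unify c ~ Bool
  unify d -> Bool ~ e
_ _ : d -> Bool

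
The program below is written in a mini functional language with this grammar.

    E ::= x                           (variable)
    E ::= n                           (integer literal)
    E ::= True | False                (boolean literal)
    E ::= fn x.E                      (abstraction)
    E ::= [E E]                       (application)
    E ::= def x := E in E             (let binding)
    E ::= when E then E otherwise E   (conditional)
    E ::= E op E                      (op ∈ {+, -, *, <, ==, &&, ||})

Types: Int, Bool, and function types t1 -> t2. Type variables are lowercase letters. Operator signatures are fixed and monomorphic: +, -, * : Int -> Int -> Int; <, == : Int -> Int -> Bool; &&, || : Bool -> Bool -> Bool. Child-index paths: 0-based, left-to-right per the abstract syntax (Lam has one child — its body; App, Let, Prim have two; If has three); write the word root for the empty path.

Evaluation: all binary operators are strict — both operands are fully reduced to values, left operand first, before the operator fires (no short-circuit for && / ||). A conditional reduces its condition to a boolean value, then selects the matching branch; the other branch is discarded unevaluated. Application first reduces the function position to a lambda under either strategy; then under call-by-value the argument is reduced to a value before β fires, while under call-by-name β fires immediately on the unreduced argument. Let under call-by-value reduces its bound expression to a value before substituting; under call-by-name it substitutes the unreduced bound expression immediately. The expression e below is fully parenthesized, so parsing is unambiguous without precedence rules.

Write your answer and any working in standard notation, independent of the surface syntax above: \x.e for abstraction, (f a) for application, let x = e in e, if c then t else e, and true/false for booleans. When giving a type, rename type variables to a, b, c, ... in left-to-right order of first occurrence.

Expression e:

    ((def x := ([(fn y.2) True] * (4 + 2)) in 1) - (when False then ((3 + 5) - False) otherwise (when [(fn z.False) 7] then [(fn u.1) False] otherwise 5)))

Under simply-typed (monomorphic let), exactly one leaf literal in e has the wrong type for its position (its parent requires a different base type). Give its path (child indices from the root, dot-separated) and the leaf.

Answer: 1.1.1 : false

Working:
\y._ : a -> Int
  unify a -> Int ~ Bool -> b
  unify a ~ Bool
  unify Int ~ b
_ _ : Int
  unify Int ~ Int
  unify Int ~ Int
  unify Int ~ Int
  unify Int ~ Int
let x : Int
  unify Int ~ Int
  unify Bool ~ Bool
  unify Int ~ Int
  unify Int ~ Int
  unify Int ~ Int
  unify Bool ~ Int
  FAIL: mismatch Bool ~ Int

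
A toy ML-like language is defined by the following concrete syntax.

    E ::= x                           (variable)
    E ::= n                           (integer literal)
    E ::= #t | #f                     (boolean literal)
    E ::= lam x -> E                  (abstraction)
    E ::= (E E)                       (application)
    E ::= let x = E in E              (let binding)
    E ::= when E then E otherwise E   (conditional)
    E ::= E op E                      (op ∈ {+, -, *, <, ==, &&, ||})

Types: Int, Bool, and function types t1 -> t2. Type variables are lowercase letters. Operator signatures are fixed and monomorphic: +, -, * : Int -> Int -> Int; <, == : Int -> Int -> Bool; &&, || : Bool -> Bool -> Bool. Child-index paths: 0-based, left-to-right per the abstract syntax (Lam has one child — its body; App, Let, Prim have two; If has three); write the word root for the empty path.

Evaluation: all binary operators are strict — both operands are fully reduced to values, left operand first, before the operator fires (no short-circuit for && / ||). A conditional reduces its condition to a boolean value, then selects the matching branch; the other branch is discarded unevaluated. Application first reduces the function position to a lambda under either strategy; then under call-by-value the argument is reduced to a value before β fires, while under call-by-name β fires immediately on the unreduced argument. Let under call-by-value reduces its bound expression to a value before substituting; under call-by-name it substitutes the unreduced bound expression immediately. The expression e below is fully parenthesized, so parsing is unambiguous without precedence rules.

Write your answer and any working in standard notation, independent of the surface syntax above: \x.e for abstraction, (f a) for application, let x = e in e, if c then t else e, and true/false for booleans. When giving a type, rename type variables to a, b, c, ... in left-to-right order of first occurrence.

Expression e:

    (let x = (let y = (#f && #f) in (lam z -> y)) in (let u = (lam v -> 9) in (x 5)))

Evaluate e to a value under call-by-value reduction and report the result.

Answer: false

Trace:
step 0: (let x = (let y = (false && false) in (\z.y)) in (let u = (\v.9) in (x 5)))
step 1: [delta@0.0] (let x = (let y = false in (\z.y)) in (let u = (\v.9) in (x 5)))
step 2: [let@0] (let x = (\z.false) in (let u = (\v.9) in (x 5)))
step 3: [let@root] (let u = (\v.9) in ((\z.false) 5))
step 4: [let@root] ((\z.false) 5)
step 5: [beta@root] false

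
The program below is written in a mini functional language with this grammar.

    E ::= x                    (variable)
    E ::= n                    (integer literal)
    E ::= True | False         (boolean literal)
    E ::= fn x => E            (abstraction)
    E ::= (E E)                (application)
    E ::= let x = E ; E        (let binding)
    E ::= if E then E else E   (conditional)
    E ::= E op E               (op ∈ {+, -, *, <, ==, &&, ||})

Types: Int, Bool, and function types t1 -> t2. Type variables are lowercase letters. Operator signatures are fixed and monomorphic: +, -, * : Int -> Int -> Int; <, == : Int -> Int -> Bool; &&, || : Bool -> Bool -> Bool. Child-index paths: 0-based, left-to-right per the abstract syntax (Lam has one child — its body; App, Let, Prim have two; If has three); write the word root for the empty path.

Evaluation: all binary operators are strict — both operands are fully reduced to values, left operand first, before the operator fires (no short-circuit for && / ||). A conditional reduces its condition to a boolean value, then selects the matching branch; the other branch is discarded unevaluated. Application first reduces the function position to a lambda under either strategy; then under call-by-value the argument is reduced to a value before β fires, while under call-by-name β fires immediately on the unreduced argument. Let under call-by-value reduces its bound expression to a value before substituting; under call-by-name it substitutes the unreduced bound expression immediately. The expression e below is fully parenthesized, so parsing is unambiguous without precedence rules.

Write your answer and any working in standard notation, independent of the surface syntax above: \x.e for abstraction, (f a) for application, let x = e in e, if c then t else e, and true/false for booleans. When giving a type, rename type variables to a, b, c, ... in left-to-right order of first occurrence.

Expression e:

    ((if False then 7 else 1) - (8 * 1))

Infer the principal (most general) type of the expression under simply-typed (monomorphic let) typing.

Working:
  unify Bool ~ Bool
  unify Int ~ Int
  unify Int ~ Int
  unify Int ~ Int
  unify Int ~ Int
  unify Int ~ Int

Answer: Int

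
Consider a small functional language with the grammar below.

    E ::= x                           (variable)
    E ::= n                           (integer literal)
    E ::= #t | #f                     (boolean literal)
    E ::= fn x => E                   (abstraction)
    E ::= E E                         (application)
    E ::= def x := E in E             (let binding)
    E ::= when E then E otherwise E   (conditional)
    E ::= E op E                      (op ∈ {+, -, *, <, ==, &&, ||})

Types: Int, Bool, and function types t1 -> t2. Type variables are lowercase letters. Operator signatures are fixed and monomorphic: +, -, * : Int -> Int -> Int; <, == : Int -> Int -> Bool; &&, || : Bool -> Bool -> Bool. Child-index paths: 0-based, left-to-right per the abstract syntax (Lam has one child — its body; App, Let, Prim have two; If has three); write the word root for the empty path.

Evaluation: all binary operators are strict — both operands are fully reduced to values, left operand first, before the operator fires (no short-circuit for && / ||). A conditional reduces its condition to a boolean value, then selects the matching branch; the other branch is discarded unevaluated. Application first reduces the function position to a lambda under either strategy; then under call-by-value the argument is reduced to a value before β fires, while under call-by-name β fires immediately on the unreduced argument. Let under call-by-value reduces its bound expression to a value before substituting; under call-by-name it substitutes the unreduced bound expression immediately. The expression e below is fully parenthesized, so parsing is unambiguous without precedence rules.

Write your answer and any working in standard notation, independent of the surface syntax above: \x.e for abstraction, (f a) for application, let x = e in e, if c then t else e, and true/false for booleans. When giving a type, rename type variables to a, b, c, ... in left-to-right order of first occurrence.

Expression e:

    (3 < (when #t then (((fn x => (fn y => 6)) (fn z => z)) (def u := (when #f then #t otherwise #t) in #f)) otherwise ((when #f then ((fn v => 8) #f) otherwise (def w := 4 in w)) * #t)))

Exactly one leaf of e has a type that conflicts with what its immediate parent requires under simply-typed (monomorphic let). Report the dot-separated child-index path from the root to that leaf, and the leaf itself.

Answer: 1.2.1 : true

Derivation:
  unify Int ~ Int
  unify Bool ~ Bool
\y._ : b -> Int
\x._ : a -> b -> Int
z : c
\z._ : c -> c
  unify a -> b -> Int ~ (c -> c) -> d
  unify a ~ c -> c
  unify b -> Int ~ d
_ _ : b -> Int
  unify Bool ~ Bool
  unify Bool ~ Bool
let u : Bool
  unify b -> Int ~ Bool -> e
  unify b ~ Bool
  unify Int ~ e
_ _ : Int
  unify Bool ~ Bool
\v._ : f -> Int
  unify f -> Int ~ Bool -> g
  unify f ~ Bool
  unify Int ~ g
_ _ : Int
let w : Int
w : Int
  unify Int ~ Int
  unify Int ~ Int
  unify Bool ~ Int
  FAIL: mismatch Bool ~ Int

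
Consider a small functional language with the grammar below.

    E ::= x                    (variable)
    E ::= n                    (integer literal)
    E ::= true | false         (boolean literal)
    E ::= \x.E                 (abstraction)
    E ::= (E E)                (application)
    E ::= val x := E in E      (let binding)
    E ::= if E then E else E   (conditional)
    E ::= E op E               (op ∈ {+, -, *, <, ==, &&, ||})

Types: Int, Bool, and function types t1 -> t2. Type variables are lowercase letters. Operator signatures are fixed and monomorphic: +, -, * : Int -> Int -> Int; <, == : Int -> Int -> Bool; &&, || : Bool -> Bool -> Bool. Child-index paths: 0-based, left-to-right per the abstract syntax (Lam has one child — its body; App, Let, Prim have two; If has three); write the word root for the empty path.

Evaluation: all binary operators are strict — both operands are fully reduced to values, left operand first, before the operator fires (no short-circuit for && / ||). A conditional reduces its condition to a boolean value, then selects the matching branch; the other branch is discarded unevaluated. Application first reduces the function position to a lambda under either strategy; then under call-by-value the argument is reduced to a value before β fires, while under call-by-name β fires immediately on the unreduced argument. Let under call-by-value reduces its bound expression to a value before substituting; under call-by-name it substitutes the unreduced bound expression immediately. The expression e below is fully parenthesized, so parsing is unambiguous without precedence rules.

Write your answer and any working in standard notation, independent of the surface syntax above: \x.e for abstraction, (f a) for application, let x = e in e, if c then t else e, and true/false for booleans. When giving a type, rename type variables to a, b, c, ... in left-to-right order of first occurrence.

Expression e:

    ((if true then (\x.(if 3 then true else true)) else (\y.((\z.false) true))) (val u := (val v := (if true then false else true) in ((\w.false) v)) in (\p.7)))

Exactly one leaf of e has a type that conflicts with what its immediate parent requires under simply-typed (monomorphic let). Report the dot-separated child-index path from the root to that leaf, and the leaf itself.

Derivation:
  unify Bool ~ Bool
  unify Int ~ Bool
  FAIL: mismatch Int ~ Bool

Answer: 0.1.0.0 : 3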